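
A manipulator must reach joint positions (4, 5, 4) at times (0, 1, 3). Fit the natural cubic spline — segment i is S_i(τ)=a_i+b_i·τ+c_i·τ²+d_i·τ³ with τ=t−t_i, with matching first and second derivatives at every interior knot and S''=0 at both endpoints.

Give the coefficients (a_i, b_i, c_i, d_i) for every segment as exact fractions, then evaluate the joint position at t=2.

Δ: Δ0=1, Δ1=-1/2
row 1: diag=6, rhs=-9; c'=1/3, d'=-3/2
back: M1=-3/2
M: M0=0, M1=-3/2, M2=0
seg 0: a=4, c=M0/2=0, d=(M1−M0)/(6·1)=-1/4, b=Δ0−h0·(2M0+M1)/6=5/4
seg 1: a=5, c=M1/2=-3/4, d=(M2−M1)/(6·2)=1/8, b=Δ1−h1·(2M1+M2)/6=1/2
t_q=2 → seg 1, τ=1; S=5+1/2·τ+-3/4·τ²+1/8·τ³=39/8

  seg 0: a=4 b=5/4 c=0 d=-1/4
  seg 1: a=5 b=1/2 c=-3/4 d=1/8
S(2) = 39/8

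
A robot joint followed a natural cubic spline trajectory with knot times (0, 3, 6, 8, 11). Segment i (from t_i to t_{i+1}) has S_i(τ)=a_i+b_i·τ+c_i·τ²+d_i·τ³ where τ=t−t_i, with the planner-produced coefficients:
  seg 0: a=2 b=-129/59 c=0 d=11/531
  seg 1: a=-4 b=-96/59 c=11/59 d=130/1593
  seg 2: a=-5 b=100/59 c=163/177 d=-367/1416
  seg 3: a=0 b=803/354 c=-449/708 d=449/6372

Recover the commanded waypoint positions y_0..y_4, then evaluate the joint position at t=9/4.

y_0 = S_0(0) = a_0 = 2
y_1 = S_1(0) = a_1 = -4
y_2 = S_2(0) = a_2 = -5
y_3 = S_3(0) = a_3 = 0
y_4 = S_3(3) = 3
t_q=9/4 is in segment 0 (τ=9/4); S_0(τ)=-10133/3776

y_0=2 y_1=-4 y_2=-5 y_3=0 y_4=3
S(9/4) = -10133/3776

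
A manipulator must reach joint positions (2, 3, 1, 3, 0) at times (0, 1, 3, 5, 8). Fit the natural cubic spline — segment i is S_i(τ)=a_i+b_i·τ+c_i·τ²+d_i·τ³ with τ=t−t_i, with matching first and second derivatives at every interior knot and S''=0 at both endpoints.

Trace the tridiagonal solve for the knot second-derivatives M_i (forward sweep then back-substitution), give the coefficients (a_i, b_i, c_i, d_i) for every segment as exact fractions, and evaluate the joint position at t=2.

Δ: Δ0=1, Δ1=-1, Δ2=1, Δ3=-1
row 1: diag=6, rhs=-12; c'=1/3, d'=-2
row 2: denom=8−2·1/3=22/3; d'=(12−2·-2)/(22/3)=24/11
row 3: denom=10−2·3/11=104/11; d'=(-12−2·24/11)/(104/11)=-45/26
back: M3=-45/26
back: M2=24/11−3/11·-45/26=69/26
back: M1=-2−1/3·69/26=-75/26
M: M0=0, M1=-75/26, M2=69/26, M3=-45/26, M4=0
seg 0: a=2, c=M0/2=0, d=(M1−M0)/(6·1)=-25/52, b=Δ0−h0·(2M0+M1)/6=77/52
seg 1: a=3, c=M1/2=-75/52, d=(M2−M1)/(6·2)=6/13, b=Δ1−h1·(2M1+M2)/6=1/26
seg 2: a=1, c=M2/2=69/52, d=(M3−M2)/(6·2)=-19/52, b=Δ2−h2·(2M2+M3)/6=-5/26
seg 3: a=3, c=M3/2=-45/52, d=(M4−M3)/(6·3)=5/52, b=Δ3−h3·(2M3+M4)/6=19/26
t_q=2 → seg 1, τ=1; S=3+1/26·τ+-75/52·τ²+6/13·τ³=107/52

  seg 0: a=2 b=77/52 c=0 d=-25/52
  seg 1: a=3 b=1/26 c=-75/52 d=6/13
  seg 2: a=1 b=-5/26 c=69/52 d=-19/52
  seg 3: a=3 b=19/26 c=-45/52 d=5/52
S(2) = 107/52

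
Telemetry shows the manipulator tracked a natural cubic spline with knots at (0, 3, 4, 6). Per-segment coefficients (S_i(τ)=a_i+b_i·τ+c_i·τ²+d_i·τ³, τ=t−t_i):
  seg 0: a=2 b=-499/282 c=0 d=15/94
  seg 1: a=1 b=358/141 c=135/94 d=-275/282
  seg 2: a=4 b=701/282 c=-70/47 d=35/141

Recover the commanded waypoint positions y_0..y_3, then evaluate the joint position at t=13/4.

y_0 = S_0(0) = a_0 = 2
y_1 = S_1(0) = a_1 = 1
y_2 = S_2(0) = a_2 = 4
y_3 = S_2(2) = 5
t_q=13/4 is in segment 1 (τ=1/4); S_1(τ)=10283/6016

y_0=2 y_1=1 y_2=4 y_3=5
S(13/4) = 10283/6016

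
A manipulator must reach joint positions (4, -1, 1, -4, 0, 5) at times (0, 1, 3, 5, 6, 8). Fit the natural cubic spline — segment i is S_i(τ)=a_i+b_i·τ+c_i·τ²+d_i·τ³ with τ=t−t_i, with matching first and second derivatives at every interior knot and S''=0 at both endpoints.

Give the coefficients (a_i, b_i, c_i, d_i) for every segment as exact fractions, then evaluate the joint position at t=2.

Δ: Δ0=-5, Δ1=1, Δ2=-5/2, Δ3=4, Δ4=5/2
row 1: diag=6, rhs=36; c'=1/3, d'=6
row 2: denom=8−2·1/3=22/3; d'=(-21−2·6)/(22/3)=-9/2
row 3: denom=6−2·3/11=60/11; d'=(39−2·-9/2)/(60/11)=44/5
row 4: denom=6−1·11/60=349/60; d'=(-9−1·44/5)/(349/60)=-1068/349
back: M4=-1068/349
back: M3=44/5−11/60·-1068/349=3267/349
back: M2=-9/2−3/11·3267/349=-4923/698
back: M1=6−1/3·-4923/698=5829/698
M: M0=0, M1=5829/698, M2=-4923/698, M3=3267/349, M4=-1068/349, M5=0
seg 0: a=4, c=M0/2=0, d=(M1−M0)/(6·1)=1943/1396, b=Δ0−h0·(2M0+M1)/6=-8923/1396
seg 1: a=-1, c=M1/2=5829/1396, d=(M2−M1)/(6·2)=-448/349, b=Δ1−h1·(2M1+M2)/6=-1547/698
seg 2: a=1, c=M2/2=-4923/1396, d=(M3−M2)/(6·2)=3819/2792, b=Δ2−h2·(2M2+M3)/6=-641/698
seg 3: a=-4, c=M3/2=3267/698, d=(M4−M3)/(6·1)=-1445/698, b=Δ3−h3·(2M3+M4)/6=485/349
seg 4: a=0, c=M4/2=-534/349, d=(M5−M4)/(6·2)=89/349, b=Δ4−h4·(2M4+M5)/6=3169/698
t_q=2 → seg 1, τ=1; S=-1+-1547/698·τ+5829/1396·τ²+-448/349·τ³=-453/1396

  seg 0: a=4 b=-8923/1396 c=0 d=1943/1396
  seg 1: a=-1 b=-1547/698 c=5829/1396 d=-448/349
  seg 2: a=1 b=-641/698 c=-4923/1396 d=3819/2792
  seg 3: a=-4 b=485/349 c=3267/698 d=-1445/698
  seg 4: a=0 b=3169/698 c=-534/349 d=89/349
S(2) = -453/1396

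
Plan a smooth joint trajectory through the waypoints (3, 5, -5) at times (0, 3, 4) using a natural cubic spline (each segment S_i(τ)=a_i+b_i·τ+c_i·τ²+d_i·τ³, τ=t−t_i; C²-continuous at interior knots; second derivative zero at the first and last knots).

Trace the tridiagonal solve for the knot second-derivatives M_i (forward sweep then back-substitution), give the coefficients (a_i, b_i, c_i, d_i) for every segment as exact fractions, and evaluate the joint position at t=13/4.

Δ: Δ0=2/3, Δ1=-10
row 1: diag=8, rhs=-64; c'=1/8, d'=-8
back: M1=-8
M: M0=0, M1=-8, M2=0
seg 0: a=3, c=M0/2=0, d=(M1−M0)/(6·3)=-4/9, b=Δ0−h0·(2M0+M1)/6=14/3
seg 1: a=5, c=M1/2=-4, d=(M2−M1)/(6·1)=4/3, b=Δ1−h1·(2M1+M2)/6=-22/3
t_q=13/4 → seg 1, τ=1/4; S=5+-22/3·τ+-4·τ²+4/3·τ³=47/16

  seg 0: a=3 b=14/3 c=0 d=-4/9
  seg 1: a=5 b=-22/3 c=-4 d=4/3
S(13/4) = 47/16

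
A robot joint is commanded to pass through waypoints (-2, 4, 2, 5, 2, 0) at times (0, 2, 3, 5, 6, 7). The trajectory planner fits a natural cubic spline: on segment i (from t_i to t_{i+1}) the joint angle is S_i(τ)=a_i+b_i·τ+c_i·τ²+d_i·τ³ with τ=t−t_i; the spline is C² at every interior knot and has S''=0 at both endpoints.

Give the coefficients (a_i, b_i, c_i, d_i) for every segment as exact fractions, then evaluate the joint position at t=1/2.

  seg 0: a=-2 b=3584/709 c=0 d=-1457/2836
  seg 1: a=4 b=-787/709 c=-4371/1418 d=3109/1418
  seg 2: a=2 b=-989/1418 c=2478/709 d=-1699/1418
  seg 3: a=5 b=-1553/1418 c=-2619/709 d=2537/1418
  seg 4: a=2 b=-2209/709 c=2373/1418 d=-791/1418
S(1/2) = 10511/22688

Δ: Δ0=3, Δ1=-2, Δ2=3/2, Δ3=-3, Δ4=-2
row 1: diag=6, rhs=-30; c'=1/6, d'=-5
row 2: denom=6−1·1/6=35/6; d'=(21−1·-5)/(35/6)=156/35
row 3: denom=6−2·12/35=186/35; d'=(-27−2·156/35)/(186/35)=-419/62
row 4: denom=4−1·35/186=709/186; d'=(6−1·-419/62)/(709/186)=2373/709
back: M4=2373/709
back: M3=-419/62−35/186·2373/709=-5238/709
back: M2=156/35−12/35·-5238/709=4956/709
back: M1=-5−1/6·4956/709=-4371/709
M: M0=0, M1=-4371/709, M2=4956/709, M3=-5238/709, M4=2373/709, M5=0
seg 0: a=-2, c=M0/2=0, d=(M1−M0)/(6·2)=-1457/2836, b=Δ0−h0·(2M0+M1)/6=3584/709
seg 1: a=4, c=M1/2=-4371/1418, d=(M2−M1)/(6·1)=3109/1418, b=Δ1−h1·(2M1+M2)/6=-787/709
seg 2: a=2, c=M2/2=2478/709, d=(M3−M2)/(6·2)=-1699/1418, b=Δ2−h2·(2M2+M3)/6=-989/1418
seg 3: a=5, c=M3/2=-2619/709, d=(M4−M3)/(6·1)=2537/1418, b=Δ3−h3·(2M3+M4)/6=-1553/1418
seg 4: a=2, c=M4/2=2373/1418, d=(M5−M4)/(6·1)=-791/1418, b=Δ4−h4·(2M4+M5)/6=-2209/709
t_q=1/2 → seg 0, τ=1/2; S=-2+3584/709·τ+0·τ²+-1457/2836·τ³=10511/22688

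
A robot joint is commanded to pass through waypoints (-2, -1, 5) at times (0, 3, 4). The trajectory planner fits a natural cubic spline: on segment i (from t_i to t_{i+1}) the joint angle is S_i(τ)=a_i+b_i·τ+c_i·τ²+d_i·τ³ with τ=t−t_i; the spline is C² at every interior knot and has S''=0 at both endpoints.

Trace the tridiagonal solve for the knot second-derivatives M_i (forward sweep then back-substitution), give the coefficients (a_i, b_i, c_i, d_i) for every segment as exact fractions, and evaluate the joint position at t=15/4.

Δ: Δ0=1/3, Δ1=6
row 1: diag=8, rhs=34; c'=1/8, d'=17/4
back: M1=17/4
M: M0=0, M1=17/4, M2=0
seg 0: a=-2, c=M0/2=0, d=(M1−M0)/(6·3)=17/72, b=Δ0−h0·(2M0+M1)/6=-43/24
seg 1: a=-1, c=M1/2=17/8, d=(M2−M1)/(6·1)=-17/24, b=Δ1−h1·(2M1+M2)/6=55/12
t_q=15/4 → seg 1, τ=3/4; S=-1+55/12·τ+17/8·τ²+-17/24·τ³=1707/512

  seg 0: a=-2 b=-43/24 c=0 d=17/72
  seg 1: a=-1 b=55/12 c=17/8 d=-17/24
S(15/4) = 1707/512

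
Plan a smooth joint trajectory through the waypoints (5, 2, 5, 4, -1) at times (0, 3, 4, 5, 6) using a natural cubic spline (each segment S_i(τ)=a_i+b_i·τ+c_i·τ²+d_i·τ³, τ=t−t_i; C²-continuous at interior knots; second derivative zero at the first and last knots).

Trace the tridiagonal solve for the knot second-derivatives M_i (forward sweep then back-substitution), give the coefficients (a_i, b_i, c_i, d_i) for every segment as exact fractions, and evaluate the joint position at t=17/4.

Δ: Δ0=-1, Δ1=3, Δ2=-1, Δ3=-5
row 1: diag=8, rhs=24; c'=1/8, d'=3
row 2: denom=4−1·1/8=31/8; d'=(-24−1·3)/(31/8)=-216/31
row 3: denom=4−1·8/31=116/31; d'=(-24−1·-216/31)/(116/31)=-132/29
back: M3=-132/29
back: M2=-216/31−8/31·-132/29=-168/29
back: M1=3−1/8·-168/29=108/29
M: M0=0, M1=108/29, M2=-168/29, M3=-132/29, M4=0
seg 0: a=5, c=M0/2=0, d=(M1−M0)/(6·3)=6/29, b=Δ0−h0·(2M0+M1)/6=-83/29
seg 1: a=2, c=M1/2=54/29, d=(M2−M1)/(6·1)=-46/29, b=Δ1−h1·(2M1+M2)/6=79/29
seg 2: a=5, c=M2/2=-84/29, d=(M3−M2)/(6·1)=6/29, b=Δ2−h2·(2M2+M3)/6=49/29
seg 3: a=4, c=M3/2=-66/29, d=(M4−M3)/(6·1)=22/29, b=Δ3−h3·(2M3+M4)/6=-101/29
t_q=17/4 → seg 2, τ=1/4; S=5+49/29·τ+-84/29·τ²+6/29·τ³=4867/928

  seg 0: a=5 b=-83/29 c=0 d=6/29
  seg 1: a=2 b=79/29 c=54/29 d=-46/29
  seg 2: a=5 b=49/29 c=-84/29 d=6/29
  seg 3: a=4 b=-101/29 c=-66/29 d=22/29
S(17/4) = 4867/928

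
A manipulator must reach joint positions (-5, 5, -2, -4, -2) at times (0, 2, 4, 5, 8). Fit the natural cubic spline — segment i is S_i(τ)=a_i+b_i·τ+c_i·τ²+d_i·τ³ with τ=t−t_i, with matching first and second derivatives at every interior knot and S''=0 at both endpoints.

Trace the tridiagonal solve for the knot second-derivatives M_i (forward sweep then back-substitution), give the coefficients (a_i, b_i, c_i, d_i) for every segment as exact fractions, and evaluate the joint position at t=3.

Δ: Δ0=5, Δ1=-7/2, Δ2=-2, Δ3=2/3
row 1: diag=8, rhs=-51; c'=1/4, d'=-51/8
row 2: denom=6−2·1/4=11/2; d'=(9−2·-51/8)/(11/2)=87/22
row 3: denom=8−1·2/11=86/11; d'=(16−1·87/22)/(86/11)=265/172
back: M3=265/172
back: M2=87/22−2/11·265/172=158/43
back: M1=-51/8−1/4·158/43=-2509/344
M: M0=0, M1=-2509/344, M2=158/43, M3=265/172, M4=0
seg 0: a=-5, c=M0/2=0, d=(M1−M0)/(6·2)=-2509/4128, b=Δ0−h0·(2M0+M1)/6=7669/1032
seg 1: a=5, c=M1/2=-2509/688, d=(M2−M1)/(6·2)=3773/4128, b=Δ1−h1·(2M1+M2)/6=71/516
seg 2: a=-2, c=M2/2=79/43, d=(M3−M2)/(6·1)=-367/1032, b=Δ2−h2·(2M2+M3)/6=-3593/1032
seg 3: a=-4, c=M3/2=265/344, d=(M4−M3)/(6·3)=-265/3096, b=Δ3−h3·(2M3+M4)/6=-451/516
t_q=3 → seg 1, τ=1; S=5+71/516·τ+-2509/688·τ²+3773/4128·τ³=3309/1376

  seg 0: a=-5 b=7669/1032 c=0 d=-2509/4128
  seg 1: a=5 b=71/516 c=-2509/688 d=3773/4128
  seg 2: a=-2 b=-3593/1032 c=79/43 d=-367/1032
  seg 3: a=-4 b=-451/516 c=265/344 d=-265/3096
S(3) = 3309/1376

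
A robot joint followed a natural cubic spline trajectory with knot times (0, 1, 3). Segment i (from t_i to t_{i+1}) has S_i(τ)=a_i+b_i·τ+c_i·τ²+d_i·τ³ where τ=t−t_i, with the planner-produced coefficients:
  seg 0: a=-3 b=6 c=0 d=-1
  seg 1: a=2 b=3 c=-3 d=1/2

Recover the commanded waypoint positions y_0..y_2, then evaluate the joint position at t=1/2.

y_0=-3 y_1=2 y_2=0
S(1/2) = -1/8

y_0 = S_0(0) = a_0 = -3
y_1 = S_1(0) = a_1 = 2
y_2 = S_1(2) = 0
t_q=1/2 is in segment 0 (τ=1/2); S_0(τ)=-1/8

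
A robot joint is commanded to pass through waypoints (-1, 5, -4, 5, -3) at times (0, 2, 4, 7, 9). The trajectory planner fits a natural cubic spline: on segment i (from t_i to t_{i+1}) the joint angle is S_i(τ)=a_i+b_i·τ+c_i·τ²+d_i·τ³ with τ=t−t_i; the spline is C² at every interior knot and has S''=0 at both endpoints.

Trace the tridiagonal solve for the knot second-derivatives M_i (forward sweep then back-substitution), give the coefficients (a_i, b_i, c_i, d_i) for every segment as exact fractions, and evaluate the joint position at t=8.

  seg 0: a=-1 b=3813/688 c=0 d=-1749/2752
  seg 1: a=5 b=-717/344 c=-5247/1376 d=3585/2752
  seg 2: a=-4 b=-1173/688 c=1377/344 d=-1675/2064
  seg 3: a=5 b=69/172 c=-2271/688 d=757/1376
S(8) = 3647/1376

Δ: Δ0=3, Δ1=-9/2, Δ2=3, Δ3=-4
row 1: diag=8, rhs=-45; c'=1/4, d'=-45/8
row 2: denom=10−2·1/4=19/2; d'=(45−2·-45/8)/(19/2)=225/38
row 3: denom=10−3·6/19=172/19; d'=(-42−3·225/38)/(172/19)=-2271/344
back: M3=-2271/344
back: M2=225/38−6/19·-2271/344=1377/172
back: M1=-45/8−1/4·1377/172=-5247/688
M: M0=0, M1=-5247/688, M2=1377/172, M3=-2271/344, M4=0
seg 0: a=-1, c=M0/2=0, d=(M1−M0)/(6·2)=-1749/2752, b=Δ0−h0·(2M0+M1)/6=3813/688
seg 1: a=5, c=M1/2=-5247/1376, d=(M2−M1)/(6·2)=3585/2752, b=Δ1−h1·(2M1+M2)/6=-717/344
seg 2: a=-4, c=M2/2=1377/344, d=(M3−M2)/(6·3)=-1675/2064, b=Δ2−h2·(2M2+M3)/6=-1173/688
seg 3: a=5, c=M3/2=-2271/688, d=(M4−M3)/(6·2)=757/1376, b=Δ3−h3·(2M3+M4)/6=69/172
t_q=8 → seg 3, τ=1; S=5+69/172·τ+-2271/688·τ²+757/1376·τ³=3647/1376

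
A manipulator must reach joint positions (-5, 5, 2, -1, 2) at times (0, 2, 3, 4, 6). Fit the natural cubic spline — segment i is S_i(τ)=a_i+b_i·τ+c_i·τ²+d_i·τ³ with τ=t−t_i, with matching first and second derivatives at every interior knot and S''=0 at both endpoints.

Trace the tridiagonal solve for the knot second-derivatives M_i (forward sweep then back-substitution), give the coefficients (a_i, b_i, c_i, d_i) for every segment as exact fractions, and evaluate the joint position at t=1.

  seg 0: a=-5 b=1019/132 c=0 d=-359/528
  seg 1: a=5 b=-29/66 c=-359/88 d=401/264
  seg 2: a=2 b=-97/24 c=21/44 d=149/264
  seg 3: a=-1 b=-46/33 c=191/88 d=-191/528
S(1) = 359/176

Δ: Δ0=5, Δ1=-3, Δ2=-3, Δ3=3/2
row 1: diag=6, rhs=-48; c'=1/6, d'=-8
row 2: denom=4−1·1/6=23/6; d'=(0−1·-8)/(23/6)=48/23
row 3: denom=6−1·6/23=132/23; d'=(27−1·48/23)/(132/23)=191/44
back: M3=191/44
back: M2=48/23−6/23·191/44=21/22
back: M1=-8−1/6·21/22=-359/44
M: M0=0, M1=-359/44, M2=21/22, M3=191/44, M4=0
seg 0: a=-5, c=M0/2=0, d=(M1−M0)/(6·2)=-359/528, b=Δ0−h0·(2M0+M1)/6=1019/132
seg 1: a=5, c=M1/2=-359/88, d=(M2−M1)/(6·1)=401/264, b=Δ1−h1·(2M1+M2)/6=-29/66
seg 2: a=2, c=M2/2=21/44, d=(M3−M2)/(6·1)=149/264, b=Δ2−h2·(2M2+M3)/6=-97/24
seg 3: a=-1, c=M3/2=191/88, d=(M4−M3)/(6·2)=-191/528, b=Δ3−h3·(2M3+M4)/6=-46/33
t_q=1 → seg 0, τ=1; S=-5+1019/132·τ+0·τ²+-359/528·τ³=359/176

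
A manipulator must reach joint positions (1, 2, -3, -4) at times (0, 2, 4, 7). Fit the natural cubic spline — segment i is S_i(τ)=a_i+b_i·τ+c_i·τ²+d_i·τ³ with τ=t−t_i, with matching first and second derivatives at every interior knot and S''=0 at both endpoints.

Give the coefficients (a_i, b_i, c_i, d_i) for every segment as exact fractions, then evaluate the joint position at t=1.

  seg 0: a=1 b=80/57 c=0 d=-103/456
  seg 1: a=2 b=-149/114 c=-103/76 d=173/456
  seg 2: a=-3 b=-124/57 c=35/38 d=-35/342
S(1) = 331/152

Δ: Δ0=1/2, Δ1=-5/2, Δ2=-1/3
row 1: diag=8, rhs=-18; c'=1/4, d'=-9/4
row 2: denom=10−2·1/4=19/2; d'=(13−2·-9/4)/(19/2)=35/19
back: M2=35/19
back: M1=-9/4−1/4·35/19=-103/38
M: M0=0, M1=-103/38, M2=35/19, M3=0
seg 0: a=1, c=M0/2=0, d=(M1−M0)/(6·2)=-103/456, b=Δ0−h0·(2M0+M1)/6=80/57
seg 1: a=2, c=M1/2=-103/76, d=(M2−M1)/(6·2)=173/456, b=Δ1−h1·(2M1+M2)/6=-149/114
seg 2: a=-3, c=M2/2=35/38, d=(M3−M2)/(6·3)=-35/342, b=Δ2−h2·(2M2+M3)/6=-124/57
t_q=1 → seg 0, τ=1; S=1+80/57·τ+0·τ²+-103/456·τ³=331/152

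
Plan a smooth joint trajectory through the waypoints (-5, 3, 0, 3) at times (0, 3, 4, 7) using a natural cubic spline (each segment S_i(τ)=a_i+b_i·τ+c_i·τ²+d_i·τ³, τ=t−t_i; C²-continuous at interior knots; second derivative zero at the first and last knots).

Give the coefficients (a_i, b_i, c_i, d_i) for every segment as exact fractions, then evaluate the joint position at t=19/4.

Δ: Δ0=8/3, Δ1=-3, Δ2=1
row 1: diag=8, rhs=-34; c'=1/8, d'=-17/4
row 2: denom=8−1·1/8=63/8; d'=(24−1·-17/4)/(63/8)=226/63
back: M2=226/63
back: M1=-17/4−1/8·226/63=-296/63
M: M0=0, M1=-296/63, M2=226/63, M3=0
seg 0: a=-5, c=M0/2=0, d=(M1−M0)/(6·3)=-148/567, b=Δ0−h0·(2M0+M1)/6=316/63
seg 1: a=3, c=M1/2=-148/63, d=(M2−M1)/(6·1)=29/21, b=Δ1−h1·(2M1+M2)/6=-128/63
seg 2: a=0, c=M2/2=113/63, d=(M3−M2)/(6·3)=-113/567, b=Δ2−h2·(2M2+M3)/6=-163/63
t_q=19/4 → seg 2, τ=3/4; S=0+-163/63·τ+113/63·τ²+-113/567·τ³=-65/64

  seg 0: a=-5 b=316/63 c=0 d=-148/567
  seg 1: a=3 b=-128/63 c=-148/63 d=29/21
  seg 2: a=0 b=-163/63 c=113/63 d=-113/567
S(19/4) = -65/64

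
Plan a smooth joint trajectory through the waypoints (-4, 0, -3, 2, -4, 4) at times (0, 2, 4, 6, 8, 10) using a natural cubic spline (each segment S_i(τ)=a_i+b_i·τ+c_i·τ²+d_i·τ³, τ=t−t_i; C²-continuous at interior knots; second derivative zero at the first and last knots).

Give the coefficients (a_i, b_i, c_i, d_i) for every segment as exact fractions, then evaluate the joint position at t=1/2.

Δ: Δ0=2, Δ1=-3/2, Δ2=5/2, Δ3=-3, Δ4=4
row 1: diag=8, rhs=-21; c'=1/4, d'=-21/8
row 2: denom=8−2·1/4=15/2; d'=(24−2·-21/8)/(15/2)=39/10
row 3: denom=8−2·4/15=112/15; d'=(-33−2·39/10)/(112/15)=-153/28
row 4: denom=8−2·15/56=209/28; d'=(42−2·-153/28)/(209/28)=78/11
back: M4=78/11
back: M3=-153/28−15/56·78/11=-81/11
back: M2=39/10−4/15·-81/11=129/22
back: M1=-21/8−1/4·129/22=-45/11
M: M0=0, M1=-45/11, M2=129/22, M3=-81/11, M4=78/11, M5=0
seg 0: a=-4, c=M0/2=0, d=(M1−M0)/(6·2)=-15/44, b=Δ0−h0·(2M0+M1)/6=37/11
seg 1: a=0, c=M1/2=-45/22, d=(M2−M1)/(6·2)=73/88, b=Δ1−h1·(2M1+M2)/6=-8/11
seg 2: a=-3, c=M2/2=129/44, d=(M3−M2)/(6·2)=-97/88, b=Δ2−h2·(2M2+M3)/6=23/22
seg 3: a=2, c=M3/2=-81/22, d=(M4−M3)/(6·2)=53/44, b=Δ3−h3·(2M3+M4)/6=-5/11
seg 4: a=-4, c=M4/2=39/11, d=(M5−M4)/(6·2)=-13/22, b=Δ4−h4·(2M4+M5)/6=-8/11
t_q=1/2 → seg 0, τ=1/2; S=-4+37/11·τ+0·τ²+-15/44·τ³=-831/352

  seg 0: a=-4 b=37/11 c=0 d=-15/44
  seg 1: a=0 b=-8/11 c=-45/22 d=73/88
  seg 2: a=-3 b=23/22 c=129/44 d=-97/88
  seg 3: a=2 b=-5/11 c=-81/22 d=53/44
  seg 4: a=-4 b=-8/11 c=39/11 d=-13/22
S(1/2) = -831/352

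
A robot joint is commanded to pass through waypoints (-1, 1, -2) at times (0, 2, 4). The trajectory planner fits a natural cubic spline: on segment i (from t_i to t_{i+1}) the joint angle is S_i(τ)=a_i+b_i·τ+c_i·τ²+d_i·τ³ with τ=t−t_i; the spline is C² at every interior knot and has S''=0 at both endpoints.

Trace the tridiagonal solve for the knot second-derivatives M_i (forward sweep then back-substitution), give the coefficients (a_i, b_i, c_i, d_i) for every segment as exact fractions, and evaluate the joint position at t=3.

Δ: Δ0=1, Δ1=-3/2
row 1: diag=8, rhs=-15; c'=1/4, d'=-15/8
back: M1=-15/8
M: M0=0, M1=-15/8, M2=0
seg 0: a=-1, c=M0/2=0, d=(M1−M0)/(6·2)=-5/32, b=Δ0−h0·(2M0+M1)/6=13/8
seg 1: a=1, c=M1/2=-15/16, d=(M2−M1)/(6·2)=5/32, b=Δ1−h1·(2M1+M2)/6=-1/4
t_q=3 → seg 1, τ=1; S=1+-1/4·τ+-15/16·τ²+5/32·τ³=-1/32

  seg 0: a=-1 b=13/8 c=0 d=-5/32
  seg 1: a=1 b=-1/4 c=-15/16 d=5/32
S(3) = -1/32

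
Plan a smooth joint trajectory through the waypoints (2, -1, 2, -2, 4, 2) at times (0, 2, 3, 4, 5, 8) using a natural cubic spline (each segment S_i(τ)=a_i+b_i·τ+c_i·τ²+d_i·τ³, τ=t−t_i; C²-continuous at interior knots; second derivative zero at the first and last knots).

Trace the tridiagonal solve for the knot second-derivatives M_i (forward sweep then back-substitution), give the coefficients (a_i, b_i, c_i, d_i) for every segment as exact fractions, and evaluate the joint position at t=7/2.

Δ: Δ0=-3/2, Δ1=3, Δ2=-4, Δ3=6, Δ4=-2/3
row 1: diag=6, rhs=27; c'=1/6, d'=9/2
row 2: denom=4−1·1/6=23/6; d'=(-42−1·9/2)/(23/6)=-279/23
row 3: denom=4−1·6/23=86/23; d'=(60−1·-279/23)/(86/23)=1659/86
row 4: denom=8−1·23/86=665/86; d'=(-40−1·1659/86)/(665/86)=-5099/665
back: M4=-5099/665
back: M3=1659/86−23/86·-5099/665=14192/665
back: M2=-279/23−6/23·14192/665=-11769/665
back: M1=9/2−1/6·-11769/665=4954/665
M: M0=0, M1=4954/665, M2=-11769/665, M3=14192/665, M4=-5099/665, M5=0
seg 0: a=2, c=M0/2=0, d=(M1−M0)/(6·2)=2477/3990, b=Δ0−h0·(2M0+M1)/6=-15893/3990
seg 1: a=-1, c=M1/2=2477/665, d=(M2−M1)/(6·1)=-2389/570, b=Δ1−h1·(2M1+M2)/6=13831/3990
seg 2: a=2, c=M2/2=-11769/1330, d=(M3−M2)/(6·1)=25961/3990, b=Δ2−h2·(2M2+M3)/6=-3307/1995
seg 3: a=-2, c=M3/2=7096/665, d=(M4−M3)/(6·1)=-19291/3990, b=Δ3−h3·(2M3+M4)/6=131/798
seg 4: a=4, c=M4/2=-5099/1330, d=(M5−M4)/(6·3)=5099/11970, b=Δ4−h4·(2M4+M5)/6=13967/1995
t_q=7/2 → seg 2, τ=1/2; S=2+-3307/1995·τ+-11769/1330·τ²+25961/3990·τ³=-2423/10640

  seg 0: a=2 b=-15893/3990 c=0 d=2477/3990
  seg 1: a=-1 b=13831/3990 c=2477/665 d=-2389/570
  seg 2: a=2 b=-3307/1995 c=-11769/1330 d=25961/3990
  seg 3: a=-2 b=131/798 c=7096/665 d=-19291/3990
  seg 4: a=4 b=13967/1995 c=-5099/1330 d=5099/11970
S(7/2) = -2423/10640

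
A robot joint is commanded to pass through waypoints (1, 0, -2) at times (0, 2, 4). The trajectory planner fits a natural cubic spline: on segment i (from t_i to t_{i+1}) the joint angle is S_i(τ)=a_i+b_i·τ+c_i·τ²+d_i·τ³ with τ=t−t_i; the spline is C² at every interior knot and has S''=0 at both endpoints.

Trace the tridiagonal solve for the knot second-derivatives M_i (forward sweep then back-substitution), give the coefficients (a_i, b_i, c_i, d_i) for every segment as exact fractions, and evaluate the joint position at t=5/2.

  seg 0: a=1 b=-3/8 c=0 d=-1/32
  seg 1: a=0 b=-3/4 c=-3/16 d=1/32
S(5/2) = -107/256

Δ: Δ0=-1/2, Δ1=-1
row 1: diag=8, rhs=-3; c'=1/4, d'=-3/8
back: M1=-3/8
M: M0=0, M1=-3/8, M2=0
seg 0: a=1, c=M0/2=0, d=(M1−M0)/(6·2)=-1/32, b=Δ0−h0·(2M0+M1)/6=-3/8
seg 1: a=0, c=M1/2=-3/16, d=(M2−M1)/(6·2)=1/32, b=Δ1−h1·(2M1+M2)/6=-3/4
t_q=5/2 → seg 1, τ=1/2; S=0+-3/4·τ+-3/16·τ²+1/32·τ³=-107/256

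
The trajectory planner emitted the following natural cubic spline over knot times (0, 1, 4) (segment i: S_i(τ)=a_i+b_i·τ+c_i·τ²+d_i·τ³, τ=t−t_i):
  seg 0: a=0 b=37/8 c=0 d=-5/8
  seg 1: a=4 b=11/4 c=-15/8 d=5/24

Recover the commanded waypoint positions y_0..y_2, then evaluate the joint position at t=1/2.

y_0=0 y_1=4 y_2=1
S(1/2) = 143/64

y_0 = S_0(0) = a_0 = 0
y_1 = S_1(0) = a_1 = 4
y_2 = S_1(3) = 1
t_q=1/2 is in segment 0 (τ=1/2); S_0(τ)=143/64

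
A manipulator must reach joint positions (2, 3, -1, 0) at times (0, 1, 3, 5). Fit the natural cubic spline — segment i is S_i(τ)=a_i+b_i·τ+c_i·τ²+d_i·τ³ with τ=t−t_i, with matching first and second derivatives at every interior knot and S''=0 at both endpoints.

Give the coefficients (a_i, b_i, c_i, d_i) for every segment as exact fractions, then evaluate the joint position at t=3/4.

  seg 0: a=2 b=73/44 c=0 d=-29/44
  seg 1: a=3 b=-7/22 c=-87/44 d=25/44
  seg 2: a=-1 b=-31/22 c=63/44 d=-21/88
S(3/4) = 8353/2816

Δ: Δ0=1, Δ1=-2, Δ2=1/2
row 1: diag=6, rhs=-18; c'=1/3, d'=-3
row 2: denom=8−2·1/3=22/3; d'=(15−2·-3)/(22/3)=63/22
back: M2=63/22
back: M1=-3−1/3·63/22=-87/22
M: M0=0, M1=-87/22, M2=63/22, M3=0
seg 0: a=2, c=M0/2=0, d=(M1−M0)/(6·1)=-29/44, b=Δ0−h0·(2M0+M1)/6=73/44
seg 1: a=3, c=M1/2=-87/44, d=(M2−M1)/(6·2)=25/44, b=Δ1−h1·(2M1+M2)/6=-7/22
seg 2: a=-1, c=M2/2=63/44, d=(M3−M2)/(6·2)=-21/88, b=Δ2−h2·(2M2+M3)/6=-31/22
t_q=3/4 → seg 0, τ=3/4; S=2+73/44·τ+0·τ²+-29/44·τ³=8353/2816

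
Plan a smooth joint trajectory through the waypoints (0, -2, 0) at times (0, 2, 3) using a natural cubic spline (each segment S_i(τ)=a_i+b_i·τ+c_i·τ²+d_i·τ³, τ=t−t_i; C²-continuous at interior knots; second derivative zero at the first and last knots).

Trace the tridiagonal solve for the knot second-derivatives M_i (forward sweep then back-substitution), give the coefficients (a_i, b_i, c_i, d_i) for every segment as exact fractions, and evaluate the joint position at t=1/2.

  seg 0: a=0 b=-2 c=0 d=1/4
  seg 1: a=-2 b=1 c=3/2 d=-1/2
S(1/2) = -31/32

Δ: Δ0=-1, Δ1=2
row 1: diag=6, rhs=18; c'=1/6, d'=3
back: M1=3
M: M0=0, M1=3, M2=0
seg 0: a=0, c=M0/2=0, d=(M1−M0)/(6·2)=1/4, b=Δ0−h0·(2M0+M1)/6=-2
seg 1: a=-2, c=M1/2=3/2, d=(M2−M1)/(6·1)=-1/2, b=Δ1−h1·(2M1+M2)/6=1
t_q=1/2 → seg 0, τ=1/2; S=0+-2·τ+0·τ²+1/4·τ³=-31/32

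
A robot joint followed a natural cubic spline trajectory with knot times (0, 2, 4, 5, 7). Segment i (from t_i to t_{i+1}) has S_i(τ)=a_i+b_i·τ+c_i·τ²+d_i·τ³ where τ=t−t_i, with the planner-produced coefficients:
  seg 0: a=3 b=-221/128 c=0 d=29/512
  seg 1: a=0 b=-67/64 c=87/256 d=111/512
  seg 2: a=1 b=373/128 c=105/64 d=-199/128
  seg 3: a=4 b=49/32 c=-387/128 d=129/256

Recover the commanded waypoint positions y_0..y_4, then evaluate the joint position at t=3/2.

y_0=3 y_1=0 y_2=1 y_3=4 y_4=-1
S(3/2) = 2463/4096

y_0 = S_0(0) = a_0 = 3
y_1 = S_1(0) = a_1 = 0
y_2 = S_2(0) = a_2 = 1
y_3 = S_3(0) = a_3 = 4
y_4 = S_3(2) = -1
t_q=3/2 is in segment 0 (τ=3/2); S_0(τ)=2463/4096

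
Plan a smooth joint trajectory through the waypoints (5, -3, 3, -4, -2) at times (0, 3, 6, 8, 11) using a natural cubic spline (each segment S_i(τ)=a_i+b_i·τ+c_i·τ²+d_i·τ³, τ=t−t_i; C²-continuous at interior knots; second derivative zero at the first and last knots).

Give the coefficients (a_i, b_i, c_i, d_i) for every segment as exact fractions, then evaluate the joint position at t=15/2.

Δ: Δ0=-8/3, Δ1=2, Δ2=-7/2, Δ3=2/3
row 1: diag=12, rhs=28; c'=1/4, d'=7/3
row 2: denom=10−3·1/4=37/4; d'=(-33−3·7/3)/(37/4)=-160/37
row 3: denom=10−2·8/37=354/37; d'=(25−2·-160/37)/(354/37)=415/118
back: M3=415/118
back: M2=-160/37−8/37·415/118=-300/59
back: M1=7/3−1/4·-300/59=638/177
M: M0=0, M1=638/177, M2=-300/59, M3=415/118, M4=0
seg 0: a=5, c=M0/2=0, d=(M1−M0)/(6·3)=319/1593, b=Δ0−h0·(2M0+M1)/6=-791/177
seg 1: a=-3, c=M1/2=319/177, d=(M2−M1)/(6·3)=-769/1593, b=Δ1−h1·(2M1+M2)/6=166/177
seg 2: a=3, c=M2/2=-150/59, d=(M3−M2)/(6·2)=1015/1416, b=Δ2−h2·(2M2+M3)/6=-227/177
seg 3: a=-4, c=M3/2=415/236, d=(M4−M3)/(6·3)=-415/2124, b=Δ3−h3·(2M3+M4)/6=-1009/354
t_q=15/2 → seg 2, τ=3/2; S=3+-227/177·τ+-150/59·τ²+1015/1416·τ³=-8401/3776

  seg 0: a=5 b=-791/177 c=0 d=319/1593
  seg 1: a=-3 b=166/177 c=319/177 d=-769/1593
  seg 2: a=3 b=-227/177 c=-150/59 d=1015/1416
  seg 3: a=-4 b=-1009/354 c=415/236 d=-415/2124
S(15/2) = -8401/3776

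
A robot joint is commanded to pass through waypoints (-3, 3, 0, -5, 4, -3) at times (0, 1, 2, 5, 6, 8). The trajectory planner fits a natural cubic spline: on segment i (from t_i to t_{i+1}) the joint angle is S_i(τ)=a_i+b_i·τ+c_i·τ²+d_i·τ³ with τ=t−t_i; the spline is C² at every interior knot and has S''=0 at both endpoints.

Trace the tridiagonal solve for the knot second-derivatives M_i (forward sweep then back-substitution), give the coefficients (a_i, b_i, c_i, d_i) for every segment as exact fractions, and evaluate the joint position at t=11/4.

  seg 0: a=-3 b=61063/7446 c=0 d=-16387/7446
  seg 1: a=3 b=5951/3723 c=-16387/2482 d=14921/7446
  seg 2: a=0 b=-41657/7446 c=-733/1241 d=14147/22338
  seg 3: a=-5 b=29639/3723 c=12681/2482 d=-30307/7446
  seg 4: a=4 b=44443/7446 c=-8813/1241 d=8813/7446
S(11/4) = -676847/158848

Δ: Δ0=6, Δ1=-3, Δ2=-5/3, Δ3=9, Δ4=-7/2
row 1: diag=4, rhs=-54; c'=1/4, d'=-27/2
row 2: denom=8−1·1/4=31/4; d'=(8−1·-27/2)/(31/4)=86/31
row 3: denom=8−3·12/31=212/31; d'=(64−3·86/31)/(212/31)=863/106
row 4: denom=6−1·31/212=1241/212; d'=(-75−1·863/106)/(1241/212)=-17626/1241
back: M4=-17626/1241
back: M3=863/106−31/212·-17626/1241=12681/1241
back: M2=86/31−12/31·12681/1241=-1466/1241
back: M1=-27/2−1/4·-1466/1241=-16387/1241
M: M0=0, M1=-16387/1241, M2=-1466/1241, M3=12681/1241, M4=-17626/1241, M5=0
seg 0: a=-3, c=M0/2=0, d=(M1−M0)/(6·1)=-16387/7446, b=Δ0−h0·(2M0+M1)/6=61063/7446
seg 1: a=3, c=M1/2=-16387/2482, d=(M2−M1)/(6·1)=14921/7446, b=Δ1−h1·(2M1+M2)/6=5951/3723
seg 2: a=0, c=M2/2=-733/1241, d=(M3−M2)/(6·3)=14147/22338, b=Δ2−h2·(2M2+M3)/6=-41657/7446
seg 3: a=-5, c=M3/2=12681/2482, d=(M4−M3)/(6·1)=-30307/7446, b=Δ3−h3·(2M3+M4)/6=29639/3723
seg 4: a=4, c=M4/2=-8813/1241, d=(M5−M4)/(6·2)=8813/7446, b=Δ4−h4·(2M4+M5)/6=44443/7446
t_q=11/4 → seg 2, τ=3/4; S=0+-41657/7446·τ+-733/1241·τ²+14147/22338·τ³=-676847/158848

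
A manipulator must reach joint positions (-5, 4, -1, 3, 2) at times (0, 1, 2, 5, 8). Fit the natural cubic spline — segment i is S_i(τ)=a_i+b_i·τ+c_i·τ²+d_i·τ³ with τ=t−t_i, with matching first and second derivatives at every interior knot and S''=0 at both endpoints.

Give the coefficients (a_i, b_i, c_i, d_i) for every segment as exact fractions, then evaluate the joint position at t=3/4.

  seg 0: a=-5 b=1441/112 c=0 d=-433/112
  seg 1: a=4 b=71/56 c=-1299/112 d=597/112
  seg 2: a=-1 b=-95/16 c=123/28 d=-1985/3024
  seg 3: a=3 b=151/56 c=-509/336 d=509/3024
S(3/4) = 3091/1024

Δ: Δ0=9, Δ1=-5, Δ2=4/3, Δ3=-1/3
row 1: diag=4, rhs=-84; c'=1/4, d'=-21
row 2: denom=8−1·1/4=31/4; d'=(38−1·-21)/(31/4)=236/31
row 3: denom=12−3·12/31=336/31; d'=(-10−3·236/31)/(336/31)=-509/168
back: M3=-509/168
back: M2=236/31−12/31·-509/168=123/14
back: M1=-21−1/4·123/14=-1299/56
M: M0=0, M1=-1299/56, M2=123/14, M3=-509/168, M4=0
seg 0: a=-5, c=M0/2=0, d=(M1−M0)/(6·1)=-433/112, b=Δ0−h0·(2M0+M1)/6=1441/112
seg 1: a=4, c=M1/2=-1299/112, d=(M2−M1)/(6·1)=597/112, b=Δ1−h1·(2M1+M2)/6=71/56
seg 2: a=-1, c=M2/2=123/28, d=(M3−M2)/(6·3)=-1985/3024, b=Δ2−h2·(2M2+M3)/6=-95/16
seg 3: a=3, c=M3/2=-509/336, d=(M4−M3)/(6·3)=509/3024, b=Δ3−h3·(2M3+M4)/6=151/56
t_q=3/4 → seg 0, τ=3/4; S=-5+1441/112·τ+0·τ²+-433/112·τ³=3091/1024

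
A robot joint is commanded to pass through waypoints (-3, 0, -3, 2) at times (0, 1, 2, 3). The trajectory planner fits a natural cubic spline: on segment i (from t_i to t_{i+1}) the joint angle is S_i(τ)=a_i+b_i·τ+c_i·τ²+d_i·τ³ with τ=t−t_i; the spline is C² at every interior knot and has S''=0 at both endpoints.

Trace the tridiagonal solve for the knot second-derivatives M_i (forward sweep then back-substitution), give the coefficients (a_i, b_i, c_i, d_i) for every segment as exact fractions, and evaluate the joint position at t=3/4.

Δ: Δ0=3, Δ1=-3, Δ2=5
row 1: diag=4, rhs=-36; c'=1/4, d'=-9
row 2: denom=4−1·1/4=15/4; d'=(48−1·-9)/(15/4)=76/5
back: M2=76/5
back: M1=-9−1/4·76/5=-64/5
M: M0=0, M1=-64/5, M2=76/5, M3=0
seg 0: a=-3, c=M0/2=0, d=(M1−M0)/(6·1)=-32/15, b=Δ0−h0·(2M0+M1)/6=77/15
seg 1: a=0, c=M1/2=-32/5, d=(M2−M1)/(6·1)=14/3, b=Δ1−h1·(2M1+M2)/6=-19/15
seg 2: a=-3, c=M2/2=38/5, d=(M3−M2)/(6·1)=-38/15, b=Δ2−h2·(2M2+M3)/6=-1/15
t_q=3/4 → seg 0, τ=3/4; S=-3+77/15·τ+0·τ²+-32/15·τ³=-1/20

  seg 0: a=-3 b=77/15 c=0 d=-32/15
  seg 1: a=0 b=-19/15 c=-32/5 d=14/3
  seg 2: a=-3 b=-1/15 c=38/5 d=-38/15
S(3/4) = -1/20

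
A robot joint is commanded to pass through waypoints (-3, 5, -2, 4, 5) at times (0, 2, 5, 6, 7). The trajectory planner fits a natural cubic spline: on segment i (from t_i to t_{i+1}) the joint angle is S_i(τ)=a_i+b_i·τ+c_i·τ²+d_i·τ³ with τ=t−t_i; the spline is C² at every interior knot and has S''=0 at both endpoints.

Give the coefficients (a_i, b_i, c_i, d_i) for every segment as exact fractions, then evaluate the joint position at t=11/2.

  seg 0: a=-3 b=2578/411 c=0 d=-467/822
  seg 1: a=5 b=-224/411 c=-467/137 d=1156/1233
  seg 2: a=-2 b=1774/411 c=689/137 d=-1375/411
  seg 3: a=4 b=1783/411 c=-686/137 d=686/411
S(11/2) = 1093/1096

Δ: Δ0=4, Δ1=-7/3, Δ2=6, Δ3=1
row 1: diag=10, rhs=-38; c'=3/10, d'=-19/5
row 2: denom=8−3·3/10=71/10; d'=(50−3·-19/5)/(71/10)=614/71
row 3: denom=4−1·10/71=274/71; d'=(-30−1·614/71)/(274/71)=-1372/137
back: M3=-1372/137
back: M2=614/71−10/71·-1372/137=1378/137
back: M1=-19/5−3/10·1378/137=-934/137
M: M0=0, M1=-934/137, M2=1378/137, M3=-1372/137, M4=0
seg 0: a=-3, c=M0/2=0, d=(M1−M0)/(6·2)=-467/822, b=Δ0−h0·(2M0+M1)/6=2578/411
seg 1: a=5, c=M1/2=-467/137, d=(M2−M1)/(6·3)=1156/1233, b=Δ1−h1·(2M1+M2)/6=-224/411
seg 2: a=-2, c=M2/2=689/137, d=(M3−M2)/(6·1)=-1375/411, b=Δ2−h2·(2M2+M3)/6=1774/411
seg 3: a=4, c=M3/2=-686/137, d=(M4−M3)/(6·1)=686/411, b=Δ3−h3·(2M3+M4)/6=1783/411
t_q=11/2 → seg 2, τ=1/2; S=-2+1774/411·τ+689/137·τ²+-1375/411·τ³=1093/1096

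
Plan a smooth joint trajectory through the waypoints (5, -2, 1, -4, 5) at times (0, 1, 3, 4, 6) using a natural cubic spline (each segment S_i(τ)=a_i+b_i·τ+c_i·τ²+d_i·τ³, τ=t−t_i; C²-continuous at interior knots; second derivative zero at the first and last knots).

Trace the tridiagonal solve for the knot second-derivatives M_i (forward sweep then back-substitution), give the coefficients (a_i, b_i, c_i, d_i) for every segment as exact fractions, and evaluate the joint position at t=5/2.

  seg 0: a=5 b=-1131/124 c=0 d=263/124
  seg 1: a=-2 b=-171/62 c=789/124 d=-525/248
  seg 2: a=1 b=-84/31 c=-393/62 d=251/62
  seg 3: a=-4 b=-201/62 c=180/31 d=-30/31
S(5/2) = 2053/1984

Δ: Δ0=-7, Δ1=3/2, Δ2=-5, Δ3=9/2
row 1: diag=6, rhs=51; c'=1/3, d'=17/2
row 2: denom=6−2·1/3=16/3; d'=(-39−2·17/2)/(16/3)=-21/2
row 3: denom=6−1·3/16=93/16; d'=(57−1·-21/2)/(93/16)=360/31
back: M3=360/31
back: M2=-21/2−3/16·360/31=-393/31
back: M1=17/2−1/3·-393/31=789/62
M: M0=0, M1=789/62, M2=-393/31, M3=360/31, M4=0
seg 0: a=5, c=M0/2=0, d=(M1−M0)/(6·1)=263/124, b=Δ0−h0·(2M0+M1)/6=-1131/124
seg 1: a=-2, c=M1/2=789/124, d=(M2−M1)/(6·2)=-525/248, b=Δ1−h1·(2M1+M2)/6=-171/62
seg 2: a=1, c=M2/2=-393/62, d=(M3−M2)/(6·1)=251/62, b=Δ2−h2·(2M2+M3)/6=-84/31
seg 3: a=-4, c=M3/2=180/31, d=(M4−M3)/(6·2)=-30/31, b=Δ3−h3·(2M3+M4)/6=-201/62
t_q=5/2 → seg 1, τ=3/2; S=-2+-171/62·τ+789/124·τ²+-525/248·τ³=2053/1984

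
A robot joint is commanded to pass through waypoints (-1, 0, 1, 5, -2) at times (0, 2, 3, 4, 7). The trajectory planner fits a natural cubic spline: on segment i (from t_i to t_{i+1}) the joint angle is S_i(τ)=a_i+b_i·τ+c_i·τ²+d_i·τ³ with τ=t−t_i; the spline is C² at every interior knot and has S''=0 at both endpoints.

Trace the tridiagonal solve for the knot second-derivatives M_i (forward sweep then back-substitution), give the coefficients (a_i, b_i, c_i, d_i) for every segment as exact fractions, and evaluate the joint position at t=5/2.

Δ: Δ0=1/2, Δ1=1, Δ2=4, Δ3=-7/3
row 1: diag=6, rhs=3; c'=1/6, d'=1/2
row 2: denom=4−1·1/6=23/6; d'=(18−1·1/2)/(23/6)=105/23
row 3: denom=8−1·6/23=178/23; d'=(-38−1·105/23)/(178/23)=-11/2
back: M3=-11/2
back: M2=105/23−6/23·-11/2=6
back: M1=1/2−1/6·6=-1/2
M: M0=0, M1=-1/2, M2=6, M3=-11/2, M4=0
seg 0: a=-1, c=M0/2=0, d=(M1−M0)/(6·2)=-1/24, b=Δ0−h0·(2M0+M1)/6=2/3
seg 1: a=0, c=M1/2=-1/4, d=(M2−M1)/(6·1)=13/12, b=Δ1−h1·(2M1+M2)/6=1/6
seg 2: a=1, c=M2/2=3, d=(M3−M2)/(6·1)=-23/12, b=Δ2−h2·(2M2+M3)/6=35/12
seg 3: a=5, c=M3/2=-11/4, d=(M4−M3)/(6·3)=11/36, b=Δ3−h3·(2M3+M4)/6=19/6
t_q=5/2 → seg 1, τ=1/2; S=0+1/6·τ+-1/4·τ²+13/12·τ³=5/32

  seg 0: a=-1 b=2/3 c=0 d=-1/24
  seg 1: a=0 b=1/6 c=-1/4 d=13/12
  seg 2: a=1 b=35/12 c=3 d=-23/12
  seg 3: a=5 b=19/6 c=-11/4 d=11/36
S(5/2) = 5/32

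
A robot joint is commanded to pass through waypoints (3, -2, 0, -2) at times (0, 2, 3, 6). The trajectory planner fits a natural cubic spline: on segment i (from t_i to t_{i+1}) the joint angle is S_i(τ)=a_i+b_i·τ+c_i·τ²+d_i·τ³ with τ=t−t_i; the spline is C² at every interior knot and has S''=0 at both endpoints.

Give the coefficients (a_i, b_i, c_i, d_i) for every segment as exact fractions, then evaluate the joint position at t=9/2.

Δ: Δ0=-5/2, Δ1=2, Δ2=-2/3
row 1: diag=6, rhs=27; c'=1/6, d'=9/2
row 2: denom=8−1·1/6=47/6; d'=(-16−1·9/2)/(47/6)=-123/47
back: M2=-123/47
back: M1=9/2−1/6·-123/47=232/47
M: M0=0, M1=232/47, M2=-123/47, M3=0
seg 0: a=3, c=M0/2=0, d=(M1−M0)/(6·2)=58/141, b=Δ0−h0·(2M0+M1)/6=-1169/282
seg 1: a=-2, c=M1/2=116/47, d=(M2−M1)/(6·1)=-355/282, b=Δ1−h1·(2M1+M2)/6=223/282
seg 2: a=0, c=M2/2=-123/94, d=(M3−M2)/(6·3)=41/282, b=Δ2−h2·(2M2+M3)/6=275/141
t_q=9/2 → seg 2, τ=3/2; S=0+275/141·τ+-123/94·τ²+41/282·τ³=355/752

  seg 0: a=3 b=-1169/282 c=0 d=58/141
  seg 1: a=-2 b=223/282 c=116/47 d=-355/282
  seg 2: a=0 b=275/141 c=-123/94 d=41/282
S(9/2) = 355/752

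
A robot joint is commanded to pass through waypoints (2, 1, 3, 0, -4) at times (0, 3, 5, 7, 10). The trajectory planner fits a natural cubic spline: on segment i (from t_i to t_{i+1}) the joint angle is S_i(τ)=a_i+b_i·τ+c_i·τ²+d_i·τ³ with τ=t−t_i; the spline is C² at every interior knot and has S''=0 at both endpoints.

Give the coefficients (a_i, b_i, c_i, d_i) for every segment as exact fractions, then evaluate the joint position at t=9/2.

Δ: Δ0=-1/3, Δ1=1, Δ2=-3/2, Δ3=-4/3
row 1: diag=10, rhs=8; c'=1/5, d'=4/5
row 2: denom=8−2·1/5=38/5; d'=(-15−2·4/5)/(38/5)=-83/38
row 3: denom=10−2·5/19=180/19; d'=(1−2·-83/38)/(180/19)=17/30
back: M3=17/30
back: M2=-83/38−5/19·17/30=-7/3
back: M1=4/5−1/5·-7/3=19/15
M: M0=0, M1=19/15, M2=-7/3, M3=17/30, M4=0
seg 0: a=2, c=M0/2=0, d=(M1−M0)/(6·3)=19/270, b=Δ0−h0·(2M0+M1)/6=-29/30
seg 1: a=1, c=M1/2=19/30, d=(M2−M1)/(6·2)=-3/10, b=Δ1−h1·(2M1+M2)/6=14/15
seg 2: a=3, c=M2/2=-7/6, d=(M3−M2)/(6·2)=29/120, b=Δ2−h2·(2M2+M3)/6=-2/15
seg 3: a=0, c=M3/2=17/60, d=(M4−M3)/(6·3)=-17/540, b=Δ3−h3·(2M3+M4)/6=-19/10
t_q=9/2 → seg 1, τ=3/2; S=1+14/15·τ+19/30·τ²+-3/10·τ³=45/16

  seg 0: a=2 b=-29/30 c=0 d=19/270
  seg 1: a=1 b=14/15 c=19/30 d=-3/10
  seg 2: a=3 b=-2/15 c=-7/6 d=29/120
  seg 3: a=0 b=-19/10 c=17/60 d=-17/540
S(9/2) = 45/16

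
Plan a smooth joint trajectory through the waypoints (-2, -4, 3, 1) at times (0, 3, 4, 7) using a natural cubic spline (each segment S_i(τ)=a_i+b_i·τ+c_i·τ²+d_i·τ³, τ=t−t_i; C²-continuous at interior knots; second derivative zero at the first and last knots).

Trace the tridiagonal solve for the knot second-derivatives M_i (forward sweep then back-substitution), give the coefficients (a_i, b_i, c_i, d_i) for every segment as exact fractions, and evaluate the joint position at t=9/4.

Δ: Δ0=-2/3, Δ1=7, Δ2=-2/3
row 1: diag=8, rhs=46; c'=1/8, d'=23/4
row 2: denom=8−1·1/8=63/8; d'=(-46−1·23/4)/(63/8)=-46/7
back: M2=-46/7
back: M1=23/4−1/8·-46/7=46/7
M: M0=0, M1=46/7, M2=-46/7, M3=0
seg 0: a=-2, c=M0/2=0, d=(M1−M0)/(6·3)=23/63, b=Δ0−h0·(2M0+M1)/6=-83/21
seg 1: a=-4, c=M1/2=23/7, d=(M2−M1)/(6·1)=-46/21, b=Δ1−h1·(2M1+M2)/6=124/21
seg 2: a=3, c=M2/2=-23/7, d=(M3−M2)/(6·3)=23/63, b=Δ2−h2·(2M2+M3)/6=124/21
t_q=9/4 → seg 0, τ=9/4; S=-2+-83/21·τ+0·τ²+23/63·τ³=-431/64

  seg 0: a=-2 b=-83/21 c=0 d=23/63
  seg 1: a=-4 b=124/21 c=23/7 d=-46/21
  seg 2: a=3 b=124/21 c=-23/7 d=23/63
S(9/4) = -431/64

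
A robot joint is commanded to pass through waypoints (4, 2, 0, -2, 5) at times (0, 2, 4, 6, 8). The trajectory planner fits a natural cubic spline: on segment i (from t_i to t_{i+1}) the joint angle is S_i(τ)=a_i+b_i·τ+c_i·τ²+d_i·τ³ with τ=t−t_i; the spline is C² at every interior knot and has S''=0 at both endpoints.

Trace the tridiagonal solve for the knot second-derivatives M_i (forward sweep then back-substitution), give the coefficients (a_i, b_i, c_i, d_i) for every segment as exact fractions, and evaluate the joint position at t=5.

  seg 0: a=4 b=-121/112 c=0 d=9/448
  seg 1: a=2 b=-47/56 c=27/224 d=-45/448
  seg 2: a=0 b=-25/16 c=-27/56 d=171/448
  seg 3: a=-2 b=61/56 c=405/224 d=-135/448
S(5) = -745/448

Δ: Δ0=-1, Δ1=-1, Δ2=-1, Δ3=7/2
row 1: diag=8, rhs=0; c'=1/4, d'=0
row 2: denom=8−2·1/4=15/2; d'=(0−2·0)/(15/2)=0
row 3: denom=8−2·4/15=112/15; d'=(27−2·0)/(112/15)=405/112
back: M3=405/112
back: M2=0−4/15·405/112=-27/28
back: M1=0−1/4·-27/28=27/112
M: M0=0, M1=27/112, M2=-27/28, M3=405/112, M4=0
seg 0: a=4, c=M0/2=0, d=(M1−M0)/(6·2)=9/448, b=Δ0−h0·(2M0+M1)/6=-121/112
seg 1: a=2, c=M1/2=27/224, d=(M2−M1)/(6·2)=-45/448, b=Δ1−h1·(2M1+M2)/6=-47/56
seg 2: a=0, c=M2/2=-27/56, d=(M3−M2)/(6·2)=171/448, b=Δ2−h2·(2M2+M3)/6=-25/16
seg 3: a=-2, c=M3/2=405/224, d=(M4−M3)/(6·2)=-135/448, b=Δ3−h3·(2M3+M4)/6=61/56
t_q=5 → seg 2, τ=1; S=0+-25/16·τ+-27/56·τ²+171/448·τ³=-745/448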